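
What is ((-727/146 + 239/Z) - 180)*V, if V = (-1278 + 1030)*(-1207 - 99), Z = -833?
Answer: -3648877673400/60809 ≈ -6.0006e+7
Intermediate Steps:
V = 323888 (V = -248*(-1306) = 323888)
((-727/146 + 239/Z) - 180)*V = ((-727/146 + 239/(-833)) - 180)*323888 = ((-727*1/146 + 239*(-1/833)) - 180)*323888 = ((-727/146 - 239/833) - 180)*323888 = (-640485/121618 - 180)*323888 = -22531725/121618*323888 = -3648877673400/60809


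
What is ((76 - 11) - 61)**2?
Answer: 16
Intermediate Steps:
((76 - 11) - 61)**2 = (65 - 61)**2 = 4**2 = 16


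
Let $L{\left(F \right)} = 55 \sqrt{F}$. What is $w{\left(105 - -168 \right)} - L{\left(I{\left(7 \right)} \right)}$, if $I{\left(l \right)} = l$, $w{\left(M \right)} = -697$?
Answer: $-697 - 55 \sqrt{7} \approx -842.52$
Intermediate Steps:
$w{\left(105 - -168 \right)} - L{\left(I{\left(7 \right)} \right)} = -697 - 55 \sqrt{7}$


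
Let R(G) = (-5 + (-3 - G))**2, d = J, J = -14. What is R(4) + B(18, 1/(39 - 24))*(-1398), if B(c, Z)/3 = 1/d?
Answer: 3105/7 ≈ 443.57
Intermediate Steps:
d = -14
R(G) = (-8 - G)**2
B(c, Z) = -3/14 (B(c, Z) = 3/(-14) = 3*(-1/14) = -3/14)
R(4) + B(18, 1/(39 - 24))*(-1398) = (8 + 4)**2 - 3/14*(-1398) = 12**2 + 2097/7 = 144 + 2097/7 = 3105/7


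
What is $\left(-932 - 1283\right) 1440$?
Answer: $-3189600$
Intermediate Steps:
$\left(-932 - 1283\right) 1440 = \left(-2215\right) 1440 = -3189600$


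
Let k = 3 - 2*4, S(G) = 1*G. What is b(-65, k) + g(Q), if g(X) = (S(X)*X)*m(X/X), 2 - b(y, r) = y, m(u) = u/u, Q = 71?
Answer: 5108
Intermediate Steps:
S(G) = G
k = -5 (k = 3 - 8 = -5)
m(u) = 1
b(y, r) = 2 - y
g(X) = X² (g(X) = (X*X)*1 = X²*1 = X²)
b(-65, k) + g(Q) = (2 - 1*(-65)) + 71² = (2 + 65) + 5041 = 67 + 5041 = 5108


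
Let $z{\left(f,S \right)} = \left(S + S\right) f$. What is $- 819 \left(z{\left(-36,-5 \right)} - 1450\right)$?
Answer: $892710$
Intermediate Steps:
$z{\left(f,S \right)} = 2 S f$
$- 819 \left(z{\left(-36,-5 \right)} - 1450\right) = - 819 \left(2 \left(-5\right) \left(-36\right) - 1450\right) = - 819 \left(360 - 1450\right) = \left(-819\right) \left(-1090\right) = 892710$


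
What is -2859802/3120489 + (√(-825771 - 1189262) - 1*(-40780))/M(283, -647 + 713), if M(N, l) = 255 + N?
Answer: 62857483972/839411541 + I*√2015033/538 ≈ 74.883 + 2.6385*I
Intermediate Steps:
-2859802/3120489 + (√(-825771 - 1189262) - 1*(-40780))/M(283, -647 + 713) = -2859802/3120489 + (√(-825771 - 1189262) - 1*(-40780))/(255 + 283) = -2859802*1/3120489 + (√(-2015033) + 40780)/538 = -2859802/3120489 + (I*√2015033 + 40780)*(1/538) = -2859802/3120489 + (40780 + I*√2015033)*(1/538) = -2859802/3120489 + (20390/269 + I*√2015033/538) = 62857483972/839411541 + I*√2015033/538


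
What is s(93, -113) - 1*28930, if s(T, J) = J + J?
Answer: -29156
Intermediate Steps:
s(T, J) = 2*J
s(93, -113) - 1*28930 = 2*(-113) - 1*28930 = -226 - 28930 = -29156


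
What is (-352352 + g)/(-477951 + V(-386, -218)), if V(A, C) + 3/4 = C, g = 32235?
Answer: 1280468/1912679 ≈ 0.66946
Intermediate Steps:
V(A, C) = -¾ + C
(-352352 + g)/(-477951 + V(-386, -218)) = (-352352 + 32235)/(-477951 + (-¾ - 218)) = -320117/(-477951 - 875/4) = -320117/(-1912679/4) = -320117*(-4/1912679) = 1280468/1912679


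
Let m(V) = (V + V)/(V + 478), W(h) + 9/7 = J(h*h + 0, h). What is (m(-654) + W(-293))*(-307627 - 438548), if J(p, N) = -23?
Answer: 3873394425/308 ≈ 1.2576e+7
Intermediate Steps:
W(h) = -170/7 (W(h) = -9/7 - 23 = -170/7)
m(V) = 2*V/(478 + V) (m(V) = (2*V)/(478 + V) = 2*V/(478 + V))
(m(-654) + W(-293))*(-307627 - 438548) = (2*(-654)/(478 - 654) - 170/7)*(-307627 - 438548) = (2*(-654)/(-176) - 170/7)*(-746175) = (2*(-654)*(-1/176) - 170/7)*(-746175) = (327/44 - 170/7)*(-746175) = -5191/308*(-746175) = 3873394425/308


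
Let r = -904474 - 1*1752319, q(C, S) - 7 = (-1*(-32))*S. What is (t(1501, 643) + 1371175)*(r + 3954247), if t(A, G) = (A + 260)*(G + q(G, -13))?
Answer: 2313683548046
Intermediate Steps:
q(C, S) = 7 + 32*S (q(C, S) = 7 + (-1*(-32))*S = 7 + 32*S)
r = -2656793 (r = -904474 - 1752319 = -2656793)
t(A, G) = (-409 + G)*(260 + A) (t(A, G) = (A + 260)*(G + (7 + 32*(-13))) = (260 + A)*(G + (7 - 416)) = (260 + A)*(G - 409) = (260 + A)*(-409 + G) = (-409 + G)*(260 + A))
(t(1501, 643) + 1371175)*(r + 3954247) = ((-106340 - 409*1501 + 260*643 + 1501*643) + 1371175)*(-2656793 + 3954247) = ((-106340 - 613909 + 167180 + 965143) + 1371175)*1297454 = (412074 + 1371175)*1297454 = 1783249*1297454 = 2313683548046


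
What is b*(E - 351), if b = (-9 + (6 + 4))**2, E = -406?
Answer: -757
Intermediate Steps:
b = 1 (b = (-9 + 10)**2 = 1**2 = 1)
b*(E - 351) = 1*(-406 - 351) = 1*(-757) = -757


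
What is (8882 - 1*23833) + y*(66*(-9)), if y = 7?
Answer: -19109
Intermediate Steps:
(8882 - 1*23833) + y*(66*(-9)) = (8882 - 1*23833) + 7*(66*(-9)) = (8882 - 23833) + 7*(-594) = -14951 - 4158 = -19109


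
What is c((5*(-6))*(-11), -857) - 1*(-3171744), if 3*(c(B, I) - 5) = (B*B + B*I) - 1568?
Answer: 9339769/3 ≈ 3.1133e+6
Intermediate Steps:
c(B, I) = -1553/3 + B²/3 + B*I/3 (c(B, I) = 5 + ((B*B + B*I) - 1568)/3 = 5 + ((B² + B*I) - 1568)/3 = 5 + (-1568 + B² + B*I)/3 = 5 + (-1568/3 + B²/3 + B*I/3) = -1553/3 + B²/3 + B*I/3)
c((5*(-6))*(-11), -857) - 1*(-3171744) = (-1553/3 + ((5*(-6))*(-11))²/3 + (⅓)*((5*(-6))*(-11))*(-857)) - 1*(-3171744) = (-1553/3 + (-30*(-11))²/3 + (⅓)*(-30*(-11))*(-857)) + 3171744 = (-1553/3 + (⅓)*330² + (⅓)*330*(-857)) + 3171744 = (-1553/3 + (⅓)*108900 - 94270) + 3171744 = (-1553/3 + 36300 - 94270) + 3171744 = -175463/3 + 3171744 = 9339769/3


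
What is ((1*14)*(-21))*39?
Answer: -11466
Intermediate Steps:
((1*14)*(-21))*39 = (14*(-21))*39 = -294*39 = -11466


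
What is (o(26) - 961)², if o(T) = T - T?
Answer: 923521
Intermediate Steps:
o(T) = 0
(o(26) - 961)² = (0 - 961)² = (-961)² = 923521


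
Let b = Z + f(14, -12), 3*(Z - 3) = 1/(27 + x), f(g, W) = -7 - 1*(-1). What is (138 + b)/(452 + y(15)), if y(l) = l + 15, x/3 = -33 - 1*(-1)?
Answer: 13972/49887 ≈ 0.28007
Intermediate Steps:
f(g, W) = -6 (f(g, W) = -7 + 1 = -6)
x = -96 (x = 3*(-33 - 1*(-1)) = 3*(-33 + 1) = 3*(-32) = -96)
Z = 620/207 (Z = 3 + 1/(3*(27 - 96)) = 3 + (⅓)/(-69) = 3 + (⅓)*(-1/69) = 3 - 1/207 = 620/207 ≈ 2.9952)
y(l) = 15 + l
b = -622/207 (b = 620/207 - 6 = -622/207 ≈ -3.0048)
(138 + b)/(452 + y(15)) = (138 - 622/207)/(452 + (15 + 15)) = 27944/(207*(452 + 30)) = (27944/207)/482 = (27944/207)*(1/482) = 13972/49887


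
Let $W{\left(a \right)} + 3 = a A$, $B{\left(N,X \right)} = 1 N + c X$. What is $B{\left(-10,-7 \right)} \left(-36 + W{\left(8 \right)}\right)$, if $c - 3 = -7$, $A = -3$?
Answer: $-1134$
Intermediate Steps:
$c = -4$ ($c = 3 - 7 = -4$)
$B{\left(N,X \right)} = N - 4 X$ ($B{\left(N,X \right)} = 1 N - 4 X = N - 4 X$)
$W{\left(a \right)} = -3 - 3 a$ ($W{\left(a \right)} = -3 + a \left(-3\right) = -3 - 3 a$)
$B{\left(-10,-7 \right)} \left(-36 + W{\left(8 \right)}\right) = \left(-10 - -28\right) \left(-36 - 27\right) = \left(-10 + 28\right) \left(-36 - 27\right) = 18 \left(-36 - 27\right) = 18 \left(-63\right) = -1134$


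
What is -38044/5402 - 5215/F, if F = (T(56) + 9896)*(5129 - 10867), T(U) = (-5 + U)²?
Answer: -1364011419577/193682729986 ≈ -7.0425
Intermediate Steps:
F = -71707786 (F = ((-5 + 56)² + 9896)*(5129 - 10867) = (51² + 9896)*(-5738) = (2601 + 9896)*(-5738) = 12497*(-5738) = -71707786)
-38044/5402 - 5215/F = -38044/5402 - 5215/(-71707786) = -38044*1/5402 - 5215*(-1/71707786) = -19022/2701 + 5215/71707786 = -1364011419577/193682729986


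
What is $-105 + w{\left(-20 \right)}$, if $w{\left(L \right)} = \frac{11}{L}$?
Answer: $- \frac{2111}{20} \approx -105.55$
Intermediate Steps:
$-105 + w{\left(-20 \right)} = -105 + \frac{11}{-20} = -105 + 11 \left(- \frac{1}{20}\right) = -105 - \frac{11}{20} = - \frac{2111}{20}$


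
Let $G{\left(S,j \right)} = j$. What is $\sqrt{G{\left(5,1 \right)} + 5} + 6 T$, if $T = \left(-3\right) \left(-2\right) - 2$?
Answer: $24 + \sqrt{6} \approx 26.449$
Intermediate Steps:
$T = 4$ ($T = 6 - 2 = 4$)
$\sqrt{G{\left(5,1 \right)} + 5} + 6 T = \sqrt{1 + 5} + 6 \cdot 4 = \sqrt{6} + 24 = 24 + \sqrt{6}$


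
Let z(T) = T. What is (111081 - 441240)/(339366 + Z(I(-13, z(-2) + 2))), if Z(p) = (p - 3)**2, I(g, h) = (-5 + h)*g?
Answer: -330159/343210 ≈ -0.96197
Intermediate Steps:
I(g, h) = g*(-5 + h)
Z(p) = (-3 + p)**2
(111081 - 441240)/(339366 + Z(I(-13, z(-2) + 2))) = (111081 - 441240)/(339366 + (-3 - 13*(-5 + (-2 + 2)))**2) = -330159/(339366 + (-3 - 13*(-5 + 0))**2) = -330159/(339366 + (-3 - 13*(-5))**2) = -330159/(339366 + (-3 + 65)**2) = -330159/(339366 + 62**2) = -330159/(339366 + 3844) = -330159/343210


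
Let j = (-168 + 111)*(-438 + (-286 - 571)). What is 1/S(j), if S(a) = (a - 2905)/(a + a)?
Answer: 2109/1013 ≈ 2.0819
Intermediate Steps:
j = 73815 (j = -57*(-438 - 857) = -57*(-1295) = 73815)
S(a) = (-2905 + a)/(2*a) (S(a) = (-2905 + a)/((2*a)) = (-2905 + a)*(1/(2*a)) = (-2905 + a)/(2*a))
1/S(j) = 1/((1/2)*(-2905 + 73815)/73815) = 1/((1/2)*(1/73815)*70910) = 1/(1013/2109) = 2109/1013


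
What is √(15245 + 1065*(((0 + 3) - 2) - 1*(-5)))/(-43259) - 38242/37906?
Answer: -19121/18953 - √21635/43259 ≈ -1.0123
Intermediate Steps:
√(15245 + 1065*(((0 + 3) - 2) - 1*(-5)))/(-43259) - 38242/37906 = √(15245 + 1065*((3 - 2) + 5))*(-1/43259) - 38242*1/37906 = √(15245 + 1065*(1 + 5))*(-1/43259) - 19121/18953 = √(15245 + 1065*6)*(-1/43259) - 19121/18953 = √(15245 + 6390)*(-1/43259) - 19121/18953 = √21635*(-1/43259) - 19121/18953 = -√21635/43259 - 19121/18953 = -19121/18953 - √21635/43259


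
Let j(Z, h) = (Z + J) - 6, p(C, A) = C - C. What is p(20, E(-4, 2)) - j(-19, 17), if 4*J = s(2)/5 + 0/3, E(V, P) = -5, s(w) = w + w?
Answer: 124/5 ≈ 24.800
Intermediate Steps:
s(w) = 2*w
J = 1/5 (J = ((2*2)/5 + 0/3)/4 = (4*(1/5) + 0*(1/3))/4 = (4/5 + 0)/4 = (1/4)*(4/5) = 1/5 ≈ 0.20000)
p(C, A) = 0
j(Z, h) = -29/5 + Z (j(Z, h) = (Z + 1/5) - 6 = (1/5 + Z) - 6 = -29/5 + Z)
p(20, E(-4, 2)) - j(-19, 17) = 0 - (-29/5 - 19) = 0 - 1*(-124/5) = 0 + 124/5 = 124/5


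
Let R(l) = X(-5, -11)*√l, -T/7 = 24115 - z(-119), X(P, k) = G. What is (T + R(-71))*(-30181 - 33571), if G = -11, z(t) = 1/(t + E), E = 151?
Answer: 43046569657/4 + 701272*I*√71 ≈ 1.0762e+10 + 5.909e+6*I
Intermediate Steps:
z(t) = 1/(151 + t) (z(t) = 1/(t + 151) = 1/(151 + t))
X(P, k) = -11
T = -5401753/32 (T = -7*(24115 - 1/(151 - 119)) = -7*(24115 - 1/32) = -7*771679/32 = -5401753/32 ≈ -1.6880e+5)
R(l) = -11*√l
(T + R(-71))*(-30181 - 33571) = (-5401753/32 - 11*I*√71)*(-30181 - 33571) = (-5401753/32 - 11*I*√71)*(-63752) = 43046569657/4 + 701272*I*√71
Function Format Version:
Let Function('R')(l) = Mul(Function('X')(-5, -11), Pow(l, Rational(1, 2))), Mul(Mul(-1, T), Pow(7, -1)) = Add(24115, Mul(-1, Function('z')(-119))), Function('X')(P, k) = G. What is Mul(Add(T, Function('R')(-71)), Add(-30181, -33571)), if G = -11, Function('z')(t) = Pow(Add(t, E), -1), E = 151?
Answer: Add(Rational(43046569657, 4), Mul(701272, I, Pow(71, Rational(1, 2)))) ≈ Add(1.0762e+10, Mul(5.9090e+6, I))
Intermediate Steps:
Function('z')(t) = Pow(Add(151, t), -1) (Function('z')(t) = Pow(Add(t, 151), -1) = Pow(Add(151, t), -1))
Function('X')(P, k) = -11
T = Rational(-5401753, 32) (T = Mul(-7, Add(24115, Mul(-1, Pow(Add(151, -119), -1)))) = Mul(-7, Add(24115, Mul(-1, Pow(32, -1)))) = Mul(-7, Add(24115, Mul(-1, Rational(1, 32)))) = Mul(-7, Add(24115, Rational(-1, 32))) = Mul(-7, Rational(771679, 32)) = Rational(-5401753, 32) ≈ -1.6880e+5)
Function('R')(l) = Mul(-11, Pow(l, Rational(1, 2)))
Mul(Add(T, Function('R')(-71)), Add(-30181, -33571)) = Mul(Add(Rational(-5401753, 32), Mul(-11, Pow(-71, Rational(1, 2)))), Add(-30181, -33571)) = Mul(Add(Rational(-5401753, 32), Mul(-11, Mul(I, Pow(71, Rational(1, 2))))), -63752) = Mul(Add(Rational(-5401753, 32), Mul(-11, I, Pow(71, Rational(1, 2)))), -63752) = Add(Rational(43046569657, 4), Mul(701272, I, Pow(71, Rational(1, 2))))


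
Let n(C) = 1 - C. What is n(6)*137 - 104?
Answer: -789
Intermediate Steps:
n(6)*137 - 104 = (1 - 1*6)*137 - 104 = (1 - 6)*137 - 104 = -5*137 - 104 = -685 - 104 = -789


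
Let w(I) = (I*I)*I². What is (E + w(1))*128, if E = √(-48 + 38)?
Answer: 128 + 128*I*√10 ≈ 128.0 + 404.77*I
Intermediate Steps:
E = I*√10 (E = √(-10) = I*√10 ≈ 3.1623*I)
w(I) = I⁴ (w(I) = I²*I² = I⁴)
(E + w(1))*128 = (I*√10 + 1⁴)*128 = (I*√10 + 1)*128 = (1 + I*√10)*128 = 128 + 128*I*√10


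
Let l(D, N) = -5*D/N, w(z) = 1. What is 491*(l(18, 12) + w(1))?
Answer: -6383/2 ≈ -3191.5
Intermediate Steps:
l(D, N) = -5*D/N
491*(l(18, 12) + w(1)) = 491*(-5*18/12 + 1) = 491*(-5*18*1/12 + 1) = 491*(-15/2 + 1) = 491*(-13/2) = -6383/2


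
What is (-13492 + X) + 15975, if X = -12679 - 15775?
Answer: -25971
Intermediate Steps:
X = -28454
(-13492 + X) + 15975 = (-13492 - 28454) + 15975 = -41946 + 15975 = -25971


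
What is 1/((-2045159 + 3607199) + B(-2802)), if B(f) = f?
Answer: 1/1559238 ≈ 6.4134e-7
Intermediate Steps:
1/((-2045159 + 3607199) + B(-2802)) = 1/((-2045159 + 3607199) - 2802) = 1/(1562040 - 2802) = 1/1559238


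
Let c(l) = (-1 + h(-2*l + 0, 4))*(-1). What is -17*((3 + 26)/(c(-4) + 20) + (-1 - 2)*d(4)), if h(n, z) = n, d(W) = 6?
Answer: 3485/13 ≈ 268.08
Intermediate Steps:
c(l) = 1 + 2*l (c(l) = (-1 + (-2*l + 0))*(-1) = (-1 - 2*l)*(-1) = 1 + 2*l)
-17*((3 + 26)/(c(-4) + 20) + (-1 - 2)*d(4)) = -17*((3 + 26)/((1 + 2*(-4)) + 20) + (-1 - 2)*6) = -17*(29/((1 - 8) + 20) - 3*6) = -17*(29/(-7 + 20) - 18) = -17*(29/13 - 18) = -17*(-205/13) = 3485/13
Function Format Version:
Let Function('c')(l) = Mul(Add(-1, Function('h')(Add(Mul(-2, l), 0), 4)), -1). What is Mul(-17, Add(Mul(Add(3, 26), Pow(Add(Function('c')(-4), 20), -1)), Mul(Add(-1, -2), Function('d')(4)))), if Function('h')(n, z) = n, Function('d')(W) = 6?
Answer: Rational(3485, 13) ≈ 268.08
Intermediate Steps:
Function('c')(l) = Add(1, Mul(2, l)) (Function('c')(l) = Mul(Add(-1, Add(Mul(-2, l), 0)), -1) = Mul(Add(-1, Mul(-2, l)), -1) = Add(1, Mul(2, l)))
Mul(-17, Add(Mul(Add(3, 26), Pow(Add(Function('c')(-4), 20), -1)), Mul(Add(-1, -2), Function('d')(4)))) = Mul(-17, Add(Mul(Add(3, 26), Pow(Add(Add(1, Mul(2, -4)), 20), -1)), Mul(Add(-1, -2), 6))) = Mul(-17, Add(Mul(29, Pow(Add(Add(1, -8), 20), -1)), Mul(-3, 6))) = Mul(-17, Add(Mul(29, Pow(Add(-7, 20), -1)), -18)) = Mul(-17, Add(Mul(29, Pow(13, -1)), -18)) = Mul(-17, Add(Mul(29, Rational(1, 13)), -18)) = Mul(-17, Add(Rational(29, 13), -18)) = Mul(-17, Rational(-205, 13)) = Rational(3485, 13)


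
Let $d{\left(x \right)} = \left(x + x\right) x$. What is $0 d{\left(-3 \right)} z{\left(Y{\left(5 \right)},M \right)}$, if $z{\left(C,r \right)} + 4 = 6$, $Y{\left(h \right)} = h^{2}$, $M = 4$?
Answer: $0$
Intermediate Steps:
$d{\left(x \right)} = 2 x^{2}$ ($d{\left(x \right)} = 2 x x = 2 x^{2}$)
$z{\left(C,r \right)} = 2$ ($z{\left(C,r \right)} = -4 + 6 = 2$)
$0 d{\left(-3 \right)} z{\left(Y{\left(5 \right)},M \right)} = 0 \cdot 2 \left(-3\right)^{2} \cdot 2 = 0 \cdot 2 \cdot 9 \cdot 2 = 0 \cdot 18 \cdot 2 = 0 \cdot 2 = 0$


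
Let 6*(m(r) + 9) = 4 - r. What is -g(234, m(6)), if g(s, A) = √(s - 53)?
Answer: -√181 ≈ -13.454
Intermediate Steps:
m(r) = -25/3 - r/6 (m(r) = -9 + (4 - r)/6 = -9 + (⅔ - r/6) = -25/3 - r/6)
g(s, A) = √(-53 + s)
-g(234, m(6)) = -√(-53 + 234) = -√181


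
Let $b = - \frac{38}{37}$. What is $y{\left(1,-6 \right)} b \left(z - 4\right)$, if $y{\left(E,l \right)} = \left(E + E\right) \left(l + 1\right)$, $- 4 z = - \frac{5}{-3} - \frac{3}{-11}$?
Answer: $- \frac{1520}{33} \approx -46.061$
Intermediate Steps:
$z = - \frac{16}{33}$ ($z = - \frac{- \frac{5}{-3} - \frac{3}{-11}}{4} = - \frac{\left(-5\right) \left(- \frac{1}{3}\right) - - \frac{3}{11}}{4} = - \frac{\frac{5}{3} + \frac{3}{11}}{4} = \left(- \frac{1}{4}\right) \frac{64}{33} = - \frac{16}{33} \approx -0.48485$)
$b = - \frac{38}{37}$ ($b = \left(-38\right) \frac{1}{37} = - \frac{38}{37} \approx -1.027$)
$y{\left(E,l \right)} = 2 E \left(1 + l\right)$
$y{\left(1,-6 \right)} b \left(z - 4\right) = 2 \cdot 1 \left(1 - 6\right) \left(- \frac{38}{37}\right) \left(- \frac{16}{33} - 4\right) = 2 \cdot 1 \left(-5\right) \left(- \frac{38}{37}\right) \left(- \frac{16}{33} - 4\right) = \left(-10\right) \left(- \frac{38}{37}\right) \left(- \frac{148}{33}\right) = \frac{380}{37} \left(- \frac{148}{33}\right) = - \frac{1520}{33}$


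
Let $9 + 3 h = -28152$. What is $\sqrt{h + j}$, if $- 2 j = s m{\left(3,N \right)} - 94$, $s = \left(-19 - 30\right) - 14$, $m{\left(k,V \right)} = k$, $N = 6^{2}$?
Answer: $\frac{41 i \sqrt{22}}{2} \approx 96.154 i$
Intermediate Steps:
$N = 36$
$s = -63$ ($s = -49 - 14 = -63$)
$h = -9387$ ($h = -3 + \frac{1}{3} \left(-28152\right) = -3 - 9384 = -9387$)
$j = \frac{283}{2}$ ($j = - \frac{\left(-63\right) 3 - 94}{2} = - \frac{-189 - 94}{2} = \left(- \frac{1}{2}\right) \left(-283\right) = \frac{283}{2} \approx 141.5$)
$\sqrt{h + j} = \sqrt{-9387 + \frac{283}{2}} = \sqrt{- \frac{18491}{2}} = \frac{41 i \sqrt{22}}{2}$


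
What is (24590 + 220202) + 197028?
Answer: 441820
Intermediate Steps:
(24590 + 220202) + 197028 = 244792 + 197028 = 441820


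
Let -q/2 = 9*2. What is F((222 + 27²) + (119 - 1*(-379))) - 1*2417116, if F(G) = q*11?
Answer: -2417512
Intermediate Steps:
q = -36 (q = -18*2 = -2*18 = -36)
F(G) = -396 (F(G) = -36*11 = -396)
F((222 + 27²) + (119 - 1*(-379))) - 1*2417116 = -396 - 1*2417116 = -396 - 2417116 = -2417512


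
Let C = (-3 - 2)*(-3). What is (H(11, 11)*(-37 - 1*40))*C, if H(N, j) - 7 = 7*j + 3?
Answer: -100485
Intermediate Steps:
H(N, j) = 10 + 7*j (H(N, j) = 7 + (7*j + 3) = 7 + (3 + 7*j) = 10 + 7*j)
C = 15 (C = -5*(-3) = 15)
(H(11, 11)*(-37 - 1*40))*C = ((10 + 7*11)*(-37 - 1*40))*15 = ((10 + 77)*(-37 - 40))*15 = (87*(-77))*15 = -6699*15 = -100485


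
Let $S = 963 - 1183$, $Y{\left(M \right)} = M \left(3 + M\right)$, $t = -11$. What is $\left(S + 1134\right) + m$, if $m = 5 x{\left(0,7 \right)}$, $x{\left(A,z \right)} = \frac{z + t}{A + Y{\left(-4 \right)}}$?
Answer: $909$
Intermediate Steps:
$S = -220$ ($S = 963 - 1183 = -220$)
$x{\left(A,z \right)} = \frac{-11 + z}{4 + A}$ ($x{\left(A,z \right)} = \frac{z - 11}{A - 4 \left(3 - 4\right)} = \frac{-11 + z}{A - -4} = \frac{-11 + z}{A + 4} = \frac{-11 + z}{4 + A}$)
$m = -5$ ($m = 5 \frac{-11 + 7}{4 + 0} = 5 \cdot \frac{1}{4} \left(-4\right) = 5 \left(-1\right) = -5$)
$\left(S + 1134\right) + m = \left(-220 + 1134\right) - 5 = 914 - 5 = 909$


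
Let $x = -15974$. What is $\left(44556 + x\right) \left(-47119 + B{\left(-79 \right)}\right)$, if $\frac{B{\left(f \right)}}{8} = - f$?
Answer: $-1328691434$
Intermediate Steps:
$B{\left(f \right)} = - 8 f$ ($B{\left(f \right)} = 8 \left(- f\right) = - 8 f$)
$\left(44556 + x\right) \left(-47119 + B{\left(-79 \right)}\right) = \left(44556 - 15974\right) \left(-47119 - -632\right) = 28582 \left(-47119 + 632\right) = 28582 \left(-46487\right) = -1328691434$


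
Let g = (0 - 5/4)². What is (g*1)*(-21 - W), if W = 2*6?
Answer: -825/16 ≈ -51.563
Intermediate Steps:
W = 12
g = 25/16 (g = (0 - 5*¼)² = (0 - 5/4)² = (-5/4)² = 25/16 ≈ 1.5625)
(g*1)*(-21 - W) = ((25/16)*1)*(-21 - 1*12) = 25*(-21 - 12)/16 = (25/16)*(-33) = -825/16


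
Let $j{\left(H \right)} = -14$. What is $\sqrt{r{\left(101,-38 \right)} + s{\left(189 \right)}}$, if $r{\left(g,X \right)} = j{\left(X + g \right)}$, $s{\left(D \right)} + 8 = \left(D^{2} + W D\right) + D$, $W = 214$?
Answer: $\sqrt{76334} \approx 276.29$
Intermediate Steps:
$s{\left(D \right)} = -8 + D^{2} + 215 D$ ($s{\left(D \right)} = -8 + \left(\left(D^{2} + 214 D\right) + D\right) = -8 + \left(D^{2} + 215 D\right) = -8 + D^{2} + 215 D$)
$r{\left(g,X \right)} = -14$
$\sqrt{r{\left(101,-38 \right)} + s{\left(189 \right)}} = \sqrt{-14 + \left(-8 + 189^{2} + 215 \cdot 189\right)} = \sqrt{-14 + \left(-8 + 35721 + 40635\right)} = \sqrt{-14 + 76348} = \sqrt{76334}$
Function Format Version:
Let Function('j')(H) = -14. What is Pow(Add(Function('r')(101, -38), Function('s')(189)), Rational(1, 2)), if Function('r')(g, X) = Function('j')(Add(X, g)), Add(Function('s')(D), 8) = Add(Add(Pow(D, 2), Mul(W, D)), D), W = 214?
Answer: Pow(76334, Rational(1, 2)) ≈ 276.29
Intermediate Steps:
Function('s')(D) = Add(-8, Pow(D, 2), Mul(215, D)) (Function('s')(D) = Add(-8, Add(Add(Pow(D, 2), Mul(214, D)), D)) = Add(-8, Add(Pow(D, 2), Mul(215, D))) = Add(-8, Pow(D, 2), Mul(215, D)))
Function('r')(g, X) = -14
Pow(Add(Function('r')(101, -38), Function('s')(189)), Rational(1, 2)) = Pow(Add(-14, Add(-8, Pow(189, 2), Mul(215, 189))), Rational(1, 2)) = Pow(Add(-14, Add(-8, 35721, 40635)), Rational(1, 2)) = Pow(Add(-14, 76348), Rational(1, 2)) = Pow(76334, Rational(1, 2))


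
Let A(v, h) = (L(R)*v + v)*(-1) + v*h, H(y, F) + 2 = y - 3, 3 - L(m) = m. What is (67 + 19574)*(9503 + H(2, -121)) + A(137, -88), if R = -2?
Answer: 186576622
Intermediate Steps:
L(m) = 3 - m
H(y, F) = -5 + y (H(y, F) = -2 + (y - 3) = -2 + (-3 + y) = -5 + y)
A(v, h) = -6*v + h*v (A(v, h) = ((3 - 1*(-2))*v + v)*(-1) + v*h = ((3 + 2)*v + v)*(-1) + h*v = (5*v + v)*(-1) + h*v = (6*v)*(-1) + h*v = -6*v + h*v)
(67 + 19574)*(9503 + H(2, -121)) + A(137, -88) = (67 + 19574)*(9503 + (-5 + 2)) + 137*(-6 - 88) = 19641*(9503 - 3) + 137*(-94) = 19641*9500 - 12878 = 186589500 - 12878 = 186576622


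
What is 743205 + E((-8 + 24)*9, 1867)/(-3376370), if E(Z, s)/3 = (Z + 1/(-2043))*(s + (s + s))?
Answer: 569618510693353/766435990 ≈ 7.4320e+5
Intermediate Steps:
E(Z, s) = 9*s*(-1/2043 + Z) (E(Z, s) = 3*((Z + 1/(-2043))*(s + (s + s))) = 3*((Z - 1/2043)*(s + 2*s)) = 3*((-1/2043 + Z)*(3*s)) = 3*(3*s*(-1/2043 + Z)) = 9*s*(-1/2043 + Z))
743205 + E((-8 + 24)*9, 1867)/(-3376370) = 743205 + ((1/227)*1867*(-1 + 2043*((-8 + 24)*9)))/(-3376370) = 743205 + ((1/227)*1867*(-1 + 2043*(16*9)))*(-1/3376370) = 743205 + ((1/227)*1867*(-1 + 2043*144))*(-1/3376370) = 743205 + ((1/227)*1867*(-1 + 294192))*(-1/3376370) = 743205 + ((1/227)*1867*294191)*(-1/3376370) = 743205 + (549254597/227)*(-1/3376370) = 743205 - 549254597/766435990 = 569618510693353/766435990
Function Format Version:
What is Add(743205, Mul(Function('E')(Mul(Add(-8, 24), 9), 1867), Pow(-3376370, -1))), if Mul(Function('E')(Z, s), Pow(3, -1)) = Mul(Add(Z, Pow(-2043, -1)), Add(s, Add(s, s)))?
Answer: Rational(569618510693353, 766435990) ≈ 7.4320e+5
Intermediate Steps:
Function('E')(Z, s) = Mul(9, s, Add(Rational(-1, 2043), Z)) (Function('E')(Z, s) = Mul(3, Mul(Add(Z, Pow(-2043, -1)), Add(s, Add(s, s)))) = Mul(3, Mul(Add(Z, Rational(-1, 2043)), Add(s, Mul(2, s)))) = Mul(3, Mul(Add(Rational(-1, 2043), Z), Mul(3, s))) = Mul(3, Mul(3, s, Add(Rational(-1, 2043), Z))) = Mul(9, s, Add(Rational(-1, 2043), Z)))
Add(743205, Mul(Function('E')(Mul(Add(-8, 24), 9), 1867), Pow(-3376370, -1))) = Add(743205, Mul(Mul(Rational(1, 227), 1867, Add(-1, Mul(2043, Mul(Add(-8, 24), 9)))), Pow(-3376370, -1))) = Add(743205, Mul(Mul(Rational(1, 227), 1867, Add(-1, Mul(2043, Mul(16, 9)))), Rational(-1, 3376370))) = Add(743205, Mul(Mul(Rational(1, 227), 1867, Add(-1, Mul(2043, 144))), Rational(-1, 3376370))) = Add(743205, Mul(Mul(Rational(1, 227), 1867, Add(-1, 294192)), Rational(-1, 3376370))) = Add(743205, Mul(Mul(Rational(1, 227), 1867, 294191), Rational(-1, 3376370))) = Add(743205, Mul(Rational(549254597, 227), Rational(-1, 3376370))) = Add(743205, Rational(-549254597, 766435990)) = Rational(569618510693353, 766435990)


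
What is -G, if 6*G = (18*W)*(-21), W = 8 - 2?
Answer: 378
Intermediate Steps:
W = 6
G = -378 (G = ((18*6)*(-21))/6 = (108*(-21))/6 = (⅙)*(-2268) = -378)
-G = -1*(-378) = 378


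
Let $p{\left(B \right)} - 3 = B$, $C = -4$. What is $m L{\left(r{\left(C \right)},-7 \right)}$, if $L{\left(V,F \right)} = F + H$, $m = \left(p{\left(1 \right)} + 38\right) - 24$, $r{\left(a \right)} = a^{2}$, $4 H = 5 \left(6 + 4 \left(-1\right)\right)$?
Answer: $-81$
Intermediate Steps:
$H = \frac{5}{2}$ ($H = \frac{5 \left(6 + 4 \left(-1\right)\right)}{4} = \frac{5 \left(6 - 4\right)}{4} = \frac{5 \cdot 2}{4} = \frac{1}{4} \cdot 10 = \frac{5}{2} \approx 2.5$)
$p{\left(B \right)} = 3 + B$
$m = 18$ ($m = \left(\left(3 + 1\right) + 38\right) - 24 = \left(4 + 38\right) - 24 = 42 - 24 = 18$)
$L{\left(V,F \right)} = \frac{5}{2} + F$ ($L{\left(V,F \right)} = F + \frac{5}{2} = \frac{5}{2} + F$)
$m L{\left(r{\left(C \right)},-7 \right)} = 18 \left(\frac{5}{2} - 7\right) = 18 \left(- \frac{9}{2}\right) = -81$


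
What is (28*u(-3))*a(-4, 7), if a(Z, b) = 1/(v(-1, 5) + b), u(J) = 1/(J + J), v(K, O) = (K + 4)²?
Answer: -7/24 ≈ -0.29167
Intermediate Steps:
v(K, O) = (4 + K)²
u(J) = 1/(2*J)
a(Z, b) = 1/(9 + b) (a(Z, b) = 1/((4 - 1)² + b) = 1/(3² + b) = 1/(9 + b))
(28*u(-3))*a(-4, 7) = (28*((½)/(-3)))/(9 + 7) = (28*((½)*(-⅓)))/16 = (28*(-⅙))*(1/16) = -14/3*1/16 = -7/24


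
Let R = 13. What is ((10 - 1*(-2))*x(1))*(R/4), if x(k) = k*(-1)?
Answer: -39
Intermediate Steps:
x(k) = -k
((10 - 1*(-2))*x(1))*(R/4) = ((10 - 1*(-2))*(-1*1))*(13/4) = ((10 + 2)*(-1))*(13*(1/4)) = (12*(-1))*(13/4) = -12*13/4 = -39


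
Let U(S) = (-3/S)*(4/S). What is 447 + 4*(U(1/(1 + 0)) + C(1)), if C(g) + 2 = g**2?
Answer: 395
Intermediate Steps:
U(S) = -12/S**2
C(g) = -2 + g**2
447 + 4*(U(1/(1 + 0)) + C(1)) = 447 + 4*(-12*(1 + 0)**2 + (-2 + 1**2)) = 447 + 4*(-12/(1/1)**2 + (-2 + 1)) = 447 + 4*(-12/1**2 - 1) = 447 + 4*(-12*1 - 1) = 447 + 4*(-12 - 1) = 447 + 4*(-13) = 447 - 52 = 395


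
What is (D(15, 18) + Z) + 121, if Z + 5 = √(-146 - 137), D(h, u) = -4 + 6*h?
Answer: 202 + I*√283 ≈ 202.0 + 16.823*I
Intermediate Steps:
Z = -5 + I*√283 (Z = -5 + √(-146 - 137) = -5 + √(-283) = -5 + I*√283 ≈ -5.0 + 16.823*I)
(D(15, 18) + Z) + 121 = ((-4 + 6*15) + (-5 + I*√283)) + 121 = ((-4 + 90) + (-5 + I*√283)) + 121 = (86 + (-5 + I*√283)) + 121 = (81 + I*√283) + 121 = 202 + I*√283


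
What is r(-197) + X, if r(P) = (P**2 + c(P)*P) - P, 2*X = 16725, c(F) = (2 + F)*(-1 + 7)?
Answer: 555717/2 ≈ 2.7786e+5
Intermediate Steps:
c(F) = 12 + 6*F (c(F) = (2 + F)*6 = 12 + 6*F)
X = 16725/2 (X = (1/2)*16725 = 16725/2 ≈ 8362.5)
r(P) = P**2 - P + P*(12 + 6*P) (r(P) = (P**2 + (12 + 6*P)*P) - P = (P**2 + P*(12 + 6*P)) - P = P**2 - P + P*(12 + 6*P))
r(-197) + X = -197*(11 + 7*(-197)) + 16725/2 = -197*(11 - 1379) + 16725/2 = -197*(-1368) + 16725/2 = 269496 + 16725/2 = 555717/2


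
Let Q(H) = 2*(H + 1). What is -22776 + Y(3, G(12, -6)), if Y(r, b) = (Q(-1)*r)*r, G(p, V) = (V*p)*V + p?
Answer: -22776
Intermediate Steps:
G(p, V) = p + p*V² (G(p, V) = p*V² + p = p + p*V²)
Q(H) = 2 + 2*H (Q(H) = 2*(1 + H) = 2 + 2*H)
Y(r, b) = 0 (Y(r, b) = ((2 + 2*(-1))*r)*r = ((2 - 2)*r)*r = (0*r)*r = 0*r = 0)
-22776 + Y(3, G(12, -6)) = -22776 + 0 = -22776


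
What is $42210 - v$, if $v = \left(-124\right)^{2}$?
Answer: $26834$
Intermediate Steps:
$v = 15376$
$42210 - v = 42210 - 15376 = 26834$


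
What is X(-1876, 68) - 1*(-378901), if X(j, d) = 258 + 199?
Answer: 379358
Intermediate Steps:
X(j, d) = 457
X(-1876, 68) - 1*(-378901) = 457 - 1*(-378901) = 457 + 378901 = 379358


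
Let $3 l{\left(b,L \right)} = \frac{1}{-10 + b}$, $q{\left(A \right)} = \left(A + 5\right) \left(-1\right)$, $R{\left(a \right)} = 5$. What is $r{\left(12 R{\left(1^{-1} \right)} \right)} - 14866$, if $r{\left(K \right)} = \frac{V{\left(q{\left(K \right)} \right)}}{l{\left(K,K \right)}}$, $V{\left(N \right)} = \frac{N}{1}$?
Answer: $-24616$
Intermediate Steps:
$q{\left(A \right)} = -5 - A$ ($q{\left(A \right)} = \left(5 + A\right) \left(-1\right) = -5 - A$)
$V{\left(N \right)} = N$ ($V{\left(N \right)} = N 1 = N$)
$l{\left(b,L \right)} = \frac{1}{3 \left(-10 + b\right)}$
$r{\left(K \right)} = \left(-30 + 3 K\right) \left(-5 - K\right)$ ($r{\left(K \right)} = \frac{-5 - K}{\frac{1}{3} \frac{1}{-10 + K}} = \left(-5 - K\right) \left(-30 + 3 K\right) = \left(-30 + 3 K\right) \left(-5 - K\right)$)
$r{\left(12 R{\left(1^{-1} \right)} \right)} - 14866 = - 3 \left(-10 + 12 \cdot 5\right) \left(5 + 12 \cdot 5\right) - 14866 = - 3 \left(-10 + 60\right) \left(5 + 60\right) - 14866 = \left(-3\right) 50 \cdot 65 - 14866 = -9750 - 14866 = -24616$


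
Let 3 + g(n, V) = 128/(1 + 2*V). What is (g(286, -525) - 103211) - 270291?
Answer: -391806873/1049 ≈ -3.7351e+5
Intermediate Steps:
g(n, V) = -3 + 128/(1 + 2*V)
(g(286, -525) - 103211) - 270291 = ((125 - 6*(-525))/(1 + 2*(-525)) - 103211) - 270291 = ((125 + 3150)/(1 - 1050) - 103211) - 270291 = (3275/(-1049) - 103211) - 270291 = (-1/1049*3275 - 103211) - 270291 = (-3275/1049 - 103211) - 270291 = -108271614/1049 - 270291 = -391806873/1049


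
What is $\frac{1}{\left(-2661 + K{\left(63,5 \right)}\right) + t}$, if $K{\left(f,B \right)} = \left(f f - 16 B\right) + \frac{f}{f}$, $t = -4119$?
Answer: $- \frac{1}{2890} \approx -0.00034602$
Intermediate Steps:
$K{\left(f,B \right)} = 1 + f^{2} - 16 B$ ($K{\left(f,B \right)} = \left(f^{2} - 16 B\right) + 1 = 1 + f^{2} - 16 B$)
$\frac{1}{\left(-2661 + K{\left(63,5 \right)}\right) + t} = \frac{1}{\left(-2661 + \left(1 + 63^{2} - 80\right)\right) - 4119} = \frac{1}{\left(-2661 + \left(1 + 3969 - 80\right)\right) - 4119} = \frac{1}{\left(-2661 + 3890\right) - 4119} = \frac{1}{1229 - 4119} = \frac{1}{-2890} = - \frac{1}{2890}$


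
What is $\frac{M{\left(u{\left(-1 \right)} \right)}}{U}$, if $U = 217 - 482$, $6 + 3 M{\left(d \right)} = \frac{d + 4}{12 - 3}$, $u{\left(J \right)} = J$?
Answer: $\frac{17}{2385} \approx 0.0071279$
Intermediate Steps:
$M{\left(d \right)} = - \frac{50}{27} + \frac{d}{27}$ ($M{\left(d \right)} = -2 + \frac{\left(d + 4\right) \frac{1}{12 - 3}}{3} = -2 + \frac{\left(4 + d\right) \frac{1}{9}}{3} = -2 + \frac{\frac{4}{9} + \frac{d}{9}}{3} = -2 + \left(\frac{4}{27} + \frac{d}{27}\right) = - \frac{50}{27} + \frac{d}{27}$)
$U = -265$
$\frac{M{\left(u{\left(-1 \right)} \right)}}{U} = \frac{- \frac{50}{27} + \frac{1}{27} \left(-1\right)}{-265} = \left(- \frac{50}{27} - \frac{1}{27}\right) \left(- \frac{1}{265}\right) = \left(- \frac{17}{9}\right) \left(- \frac{1}{265}\right) = \frac{17}{2385}$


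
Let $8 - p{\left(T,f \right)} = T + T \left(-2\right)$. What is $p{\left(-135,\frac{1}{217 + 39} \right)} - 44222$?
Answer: $-44349$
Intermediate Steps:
$p{\left(T,f \right)} = 8 + T$ ($p{\left(T,f \right)} = 8 - \left(T + T \left(-2\right)\right) = 8 - \left(T - 2 T\right) = 8 - - T = 8 + T$)
$p{\left(-135,\frac{1}{217 + 39} \right)} - 44222 = \left(8 - 135\right) - 44222 = -127 - 44222 = -44349$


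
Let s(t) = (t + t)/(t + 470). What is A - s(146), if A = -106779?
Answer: -16444039/154 ≈ -1.0678e+5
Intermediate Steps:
s(t) = 2*t/(470 + t) (s(t) = (2*t)/(470 + t) = 2*t/(470 + t))
A - s(146) = -106779 - 2*146/(470 + 146) = -106779 - 2*146/616 = -106779 - 1*73/154 = -106779 - 73/154 = -16444039/154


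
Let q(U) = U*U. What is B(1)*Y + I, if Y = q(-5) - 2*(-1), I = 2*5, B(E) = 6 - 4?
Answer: 64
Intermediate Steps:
q(U) = U²
B(E) = 2
I = 10
Y = 27 (Y = (-5)² - 2*(-1) = 25 + 2 = 27)
B(1)*Y + I = 2*27 + 10 = 54 + 10 = 64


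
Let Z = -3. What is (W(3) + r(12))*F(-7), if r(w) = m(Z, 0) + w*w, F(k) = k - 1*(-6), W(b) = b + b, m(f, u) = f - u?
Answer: -147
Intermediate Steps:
W(b) = 2*b
F(k) = 6 + k (F(k) = k + 6 = 6 + k)
r(w) = -3 + w² (r(w) = (-3 - 1*0) + w*w = (-3 + 0) + w² = -3 + w²)
(W(3) + r(12))*F(-7) = (2*3 + (-3 + 12²))*(6 - 7) = (6 + (-3 + 144))*(-1) = (6 + 141)*(-1) = 147*(-1) = -147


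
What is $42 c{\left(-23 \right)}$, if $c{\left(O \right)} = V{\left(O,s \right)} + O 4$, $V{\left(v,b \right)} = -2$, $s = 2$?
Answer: $-3948$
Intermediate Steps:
$c{\left(O \right)} = -2 + 4 O$ ($c{\left(O \right)} = -2 + O 4 = -2 + 4 O$)
$42 c{\left(-23 \right)} = 42 \left(-2 + 4 \left(-23\right)\right) = 42 \left(-2 - 92\right) = 42 \left(-94\right) = -3948$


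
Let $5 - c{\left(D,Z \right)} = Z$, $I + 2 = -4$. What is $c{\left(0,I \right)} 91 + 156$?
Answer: $1157$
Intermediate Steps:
$I = -6$ ($I = -2 - 4 = -6$)
$c{\left(D,Z \right)} = 5 - Z$
$c{\left(0,I \right)} 91 + 156 = \left(5 - -6\right) 91 + 156 = \left(5 + 6\right) 91 + 156 = 11 \cdot 91 + 156 = 1001 + 156 = 1157$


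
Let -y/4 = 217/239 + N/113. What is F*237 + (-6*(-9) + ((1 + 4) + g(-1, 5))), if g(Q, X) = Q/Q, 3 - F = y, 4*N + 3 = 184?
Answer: 54320688/27007 ≈ 2011.4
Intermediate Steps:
N = 181/4 (N = -3/4 + (1/4)*184 = -3/4 + 46 = 181/4 ≈ 45.250)
y = -141343/27007 (y = -4*(217/239 + (181/4)/113) = -4*(217*(1/239) + (181/4)*(1/113)) = -4*(217/239 + 181/452) = -4*141343/108028 = -141343/27007 ≈ -5.2336)
F = 222364/27007 (F = 3 - 1*(-141343/27007) = 3 + 141343/27007 = 222364/27007 ≈ 8.2336)
g(Q, X) = 1
F*237 + (-6*(-9) + ((1 + 4) + g(-1, 5))) = (222364/27007)*237 + (-6*(-9) + ((1 + 4) + 1)) = 52700268/27007 + (54 + (5 + 1)) = 52700268/27007 + (54 + 6) = 52700268/27007 + 60 = 54320688/27007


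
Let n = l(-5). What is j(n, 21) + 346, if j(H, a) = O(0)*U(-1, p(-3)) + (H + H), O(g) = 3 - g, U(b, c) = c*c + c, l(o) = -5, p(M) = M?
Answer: 354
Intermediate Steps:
n = -5
U(b, c) = c + c² (U(b, c) = c² + c = c + c²)
j(H, a) = 18 + 2*H (j(H, a) = (3 - 1*0)*(-3*(1 - 3)) + (H + H) = (3 + 0)*(-3*(-2)) + 2*H = 3*6 + 2*H = 18 + 2*H)
j(n, 21) + 346 = (18 + 2*(-5)) + 346 = (18 - 10) + 346 = 8 + 346 = 354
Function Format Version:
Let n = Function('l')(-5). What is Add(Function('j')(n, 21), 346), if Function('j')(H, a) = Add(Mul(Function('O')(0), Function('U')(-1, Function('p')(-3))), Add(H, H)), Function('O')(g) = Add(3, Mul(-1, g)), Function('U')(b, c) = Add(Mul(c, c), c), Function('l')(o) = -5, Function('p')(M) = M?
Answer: 354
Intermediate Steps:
n = -5
Function('U')(b, c) = Add(c, Pow(c, 2)) (Function('U')(b, c) = Add(Pow(c, 2), c) = Add(c, Pow(c, 2)))
Function('j')(H, a) = Add(18, Mul(2, H)) (Function('j')(H, a) = Add(Mul(Add(3, Mul(-1, 0)), Mul(-3, Add(1, -3))), Add(H, H)) = Add(Mul(Add(3, 0), Mul(-3, -2)), Mul(2, H)) = Add(Mul(3, 6), Mul(2, H)) = Add(18, Mul(2, H)))
Add(Function('j')(n, 21), 346) = Add(Add(18, Mul(2, -5)), 346) = Add(Add(18, -10), 346) = Add(8, 346) = 354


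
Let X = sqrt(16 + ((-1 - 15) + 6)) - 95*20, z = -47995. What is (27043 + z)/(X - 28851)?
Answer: 644294952/945623995 + 20952*sqrt(6)/945623995 ≈ 0.68140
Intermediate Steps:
X = -1900 + sqrt(6) (X = sqrt(16 + (-16 + 6)) - 1900 = sqrt(16 - 10) - 1900 = sqrt(6) - 1900 = -1900 + sqrt(6) ≈ -1897.6)
(27043 + z)/(X - 28851) = (27043 - 47995)/((-1900 + sqrt(6)) - 28851) = -20952/(-30751 + sqrt(6))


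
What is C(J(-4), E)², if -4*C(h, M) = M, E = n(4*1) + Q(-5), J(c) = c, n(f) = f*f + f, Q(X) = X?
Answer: 225/16 ≈ 14.063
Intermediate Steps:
n(f) = f + f² (n(f) = f² + f = f + f²)
E = 15 (E = (4*1)*(1 + 4*1) - 5 = 4*(1 + 4) - 5 = 4*5 - 5 = 20 - 5 = 15)
C(h, M) = -M/4
C(J(-4), E)² = (-¼*15)² = (-15/4)² = 225/16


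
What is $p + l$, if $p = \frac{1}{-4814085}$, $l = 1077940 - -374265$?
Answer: $\frac{6991038307424}{4814085} \approx 1.4522 \cdot 10^{6}$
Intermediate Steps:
$l = 1452205$ ($l = 1077940 + 374265 = 1452205$)
$p = - \frac{1}{4814085} \approx -2.0772 \cdot 10^{-7}$
$p + l = - \frac{1}{4814085} + 1452205 = \frac{6991038307424}{4814085}$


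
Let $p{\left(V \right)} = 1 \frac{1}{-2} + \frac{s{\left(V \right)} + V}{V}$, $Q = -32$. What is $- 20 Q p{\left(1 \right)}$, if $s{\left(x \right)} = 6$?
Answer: $4160$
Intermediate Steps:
$p{\left(V \right)} = - \frac{1}{2} + \frac{6 + V}{V}$ ($p{\left(V \right)} = 1 \frac{1}{-2} + \frac{6 + V}{V} = 1 \left(- \frac{1}{2}\right) + \frac{6 + V}{V} = - \frac{1}{2} + \frac{6 + V}{V}$)
$- 20 Q p{\left(1 \right)} = \left(-20\right) \left(-32\right) \frac{12 + 1}{2 \cdot 1} = 640 \cdot \frac{1}{2} \cdot 1 \cdot 13 = 640 \cdot \frac{13}{2} = 4160$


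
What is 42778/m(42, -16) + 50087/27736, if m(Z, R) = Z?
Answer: 594297131/582456 ≈ 1020.3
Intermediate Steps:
42778/m(42, -16) + 50087/27736 = 42778/42 + 50087/27736 = 42778*(1/42) + 50087*(1/27736) = 21389/21 + 50087/27736 = 594297131/582456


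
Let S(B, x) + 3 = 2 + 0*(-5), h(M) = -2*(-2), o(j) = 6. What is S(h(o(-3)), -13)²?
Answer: 1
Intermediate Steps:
h(M) = 4
S(B, x) = -1 (S(B, x) = -3 + (2 + 0*(-5)) = -3 + (2 + 0) = -3 + 2 = -1)
S(h(o(-3)), -13)² = (-1)² = 1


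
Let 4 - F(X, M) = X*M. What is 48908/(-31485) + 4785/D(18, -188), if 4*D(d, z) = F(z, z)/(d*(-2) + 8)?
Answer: 252417208/18544665 ≈ 13.611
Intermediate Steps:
F(X, M) = 4 - M*X (F(X, M) = 4 - X*M = 4 - M*X)
D(d, z) = (4 - z**2)/(4*(8 - 2*d)) (D(d, z) = ((4 - z*z)/(d*(-2) + 8))/4 = ((4 - z**2)/(-2*d + 8))/4 = ((4 - z**2)/(8 - 2*d))/4 = (4 - z**2)/(4*(8 - 2*d)))
48908/(-31485) + 4785/D(18, -188) = 48908/(-31485) + 4785/(((-4 + (-188)**2)/(8*(-4 + 18)))) = 48908*(-1/31485) + 4785/(((1/8)*(-4 + 35344)/14)) = -48908/31485 + 4785/(((1/8)*(1/14)*35340)) = -48908/31485 + 4785/(8835/28) = -48908/31485 + 4785*(28/8835) = -48908/31485 + 8932/589 = 252417208/18544665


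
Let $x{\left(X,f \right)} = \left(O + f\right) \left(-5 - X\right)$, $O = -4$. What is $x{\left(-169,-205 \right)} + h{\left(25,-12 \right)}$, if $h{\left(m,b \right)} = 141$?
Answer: $-34135$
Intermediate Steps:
$x{\left(X,f \right)} = \left(-5 - X\right) \left(-4 + f\right)$ ($x{\left(X,f \right)} = \left(-4 + f\right) \left(-5 - X\right) = \left(-5 - X\right) \left(-4 + f\right)$)
$x{\left(-169,-205 \right)} + h{\left(25,-12 \right)} = \left(20 - -1025 + 4 \left(-169\right) - \left(-169\right) \left(-205\right)\right) + 141 = \left(20 + 1025 - 676 - 34645\right) + 141 = -34276 + 141 = -34135$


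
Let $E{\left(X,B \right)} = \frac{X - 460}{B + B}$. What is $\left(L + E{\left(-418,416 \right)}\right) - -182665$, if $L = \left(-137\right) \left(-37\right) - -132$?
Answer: $\frac{78151817}{416} \approx 1.8787 \cdot 10^{5}$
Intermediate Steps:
$L = 5201$ ($L = 5069 + 132 = 5201$)
$E{\left(X,B \right)} = \frac{-460 + X}{2 B}$
$\left(L + E{\left(-418,416 \right)}\right) - -182665 = \left(5201 + \frac{-460 - 418}{2 \cdot 416}\right) - -182665 = \left(5201 + \frac{1}{2} \cdot \frac{1}{416} \left(-878\right)\right) + 182665 = \left(5201 - \frac{439}{416}\right) + 182665 = \frac{2163177}{416} + 182665 = \frac{78151817}{416}$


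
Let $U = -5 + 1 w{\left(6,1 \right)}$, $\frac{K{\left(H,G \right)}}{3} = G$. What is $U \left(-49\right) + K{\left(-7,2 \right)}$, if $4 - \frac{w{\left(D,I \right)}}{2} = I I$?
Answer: $-43$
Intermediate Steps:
$w{\left(D,I \right)} = 8 - 2 I^{2}$ ($w{\left(D,I \right)} = 8 - 2 I I = 8 - 2 I^{2}$)
$K{\left(H,G \right)} = 3 G$
$U = 1$ ($U = -5 + 1 \left(8 - 2 \cdot 1^{2}\right) = -5 + 1 \left(8 - 2\right) = -5 + 1 \cdot 6 = -5 + 6 = 1$)
$U \left(-49\right) + K{\left(-7,2 \right)} = 1 \left(-49\right) + 3 \cdot 2 = -49 + 6 = -43$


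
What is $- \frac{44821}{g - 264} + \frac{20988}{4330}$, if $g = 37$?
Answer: $\frac{99419603}{491455} \approx 202.3$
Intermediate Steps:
$- \frac{44821}{g - 264} + \frac{20988}{4330} = - \frac{44821}{37 - 264} + \frac{20988}{4330} = - \frac{44821}{37 - 264} + 20988 \cdot \frac{1}{4330} = - \frac{44821}{-227} + \frac{10494}{2165} = \left(-44821\right) \left(- \frac{1}{227}\right) + \frac{10494}{2165} = \frac{44821}{227} + \frac{10494}{2165} = \frac{99419603}{491455}$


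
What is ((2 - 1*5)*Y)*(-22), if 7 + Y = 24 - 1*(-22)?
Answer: 2574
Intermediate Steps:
Y = 39 (Y = -7 + (24 - 1*(-22)) = -7 + (24 + 22) = -7 + 46 = 39)
((2 - 1*5)*Y)*(-22) = ((2 - 1*5)*39)*(-22) = ((2 - 5)*39)*(-22) = -3*39*(-22) = -117*(-22) = 2574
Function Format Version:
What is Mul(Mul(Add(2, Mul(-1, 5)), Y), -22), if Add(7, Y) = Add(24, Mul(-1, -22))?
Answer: 2574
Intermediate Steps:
Y = 39 (Y = Add(-7, Add(24, Mul(-1, -22))) = Add(-7, Add(24, 22)) = Add(-7, 46) = 39)
Mul(Mul(Add(2, Mul(-1, 5)), Y), -22) = Mul(Mul(Add(2, Mul(-1, 5)), 39), -22) = Mul(Mul(Add(2, -5), 39), -22) = Mul(Mul(-3, 39), -22) = Mul(-117, -22) = 2574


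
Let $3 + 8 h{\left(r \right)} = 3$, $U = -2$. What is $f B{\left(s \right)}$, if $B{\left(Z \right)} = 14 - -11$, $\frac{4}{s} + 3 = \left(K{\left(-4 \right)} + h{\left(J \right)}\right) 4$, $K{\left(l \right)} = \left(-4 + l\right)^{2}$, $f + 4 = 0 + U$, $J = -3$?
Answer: $-150$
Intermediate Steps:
$h{\left(r \right)} = 0$ ($h{\left(r \right)} = - \frac{3}{8} + \frac{1}{8} \cdot 3 = - \frac{3}{8} + \frac{3}{8} = 0$)
$f = -6$ ($f = -4 + \left(0 - 2\right) = -4 - 2 = -6$)
$s = \frac{4}{253}$ ($s = \frac{4}{-3 + \left(\left(-4 - 4\right)^{2} + 0\right) 4} = \frac{4}{-3 + \left(\left(-8\right)^{2} + 0\right) 4} = \frac{4}{-3 + \left(64 + 0\right) 4} = \frac{4}{-3 + 64 \cdot 4} = \frac{4}{-3 + 256} = \frac{4}{253} \approx 0.01581$)
$B{\left(Z \right)} = 25$ ($B{\left(Z \right)} = 14 + 11 = 25$)
$f B{\left(s \right)} = \left(-6\right) 25 = -150$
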